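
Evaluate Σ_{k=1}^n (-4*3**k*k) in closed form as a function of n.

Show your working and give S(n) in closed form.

S(n) = -6*3**n*n + 3*3**n - 3

Compute t_(k+1)/t_k: get 3 + 3/k.
So A=3 and B=1, with C=k.
Need (3)·f(k+1) − (1)·f(k) = k.
Bound: deg f ≤ 1.
Solve for f: f(k) = (2*k - 3)/4 (degree 1 ≤ 1).
Get s_k = R·t_k = 3**k*(3 - 2*k) with R(k) = B(k−1)f(k)/C(k) = (2*k - 3)/(4*k).
Check: Δs_k = -4*3**k*k. ✓
s_(n+1) = 3**(n + 1)*(1 - 2*n) and s_(1) = 3, so S(n) = -6*3**n*n + 3*3**n - 3.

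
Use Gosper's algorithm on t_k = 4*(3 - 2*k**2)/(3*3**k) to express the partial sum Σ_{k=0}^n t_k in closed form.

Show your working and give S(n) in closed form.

The ratio is (2*(k + 1)**2 - 3)/(3*(2*k**2 - 3)).
Normal form (A,B,C) = (1/3, 1, k**2 - 3/2).
Solve (1/3)·f(k+1) − (1)·f(k) = k**2 - 3/2.
Bound: deg f ≤ 2.
Solving with deg f ≤ 2: f(k) = -3*(2*k**2 + 2*k - 1)/4.
R(k) = B(k−1)·f(k)/C(k) = -3*(2*k**2 + 2*k - 1)/(2*(2*k**2 - 3)); s_k = R·t_k = 2*(2*k**2 + 2*k - 1)/3**k.
Check: Δs_k = 4*(3 - 2*k**2)/(3*3**k). ✓
Evaluate: s_(n+1) = 2*3**(-n - 1)*(2*n**2 + 6*n + 3); subtract s_(0) = -2 ⇒ S(n) = 2*(3*3**n + 2*n**2 + 6*n + 3)/(3*3**n).

S(n) = 2*(3*3**n + 2*n**2 + 6*n + 3)/(3*3**n)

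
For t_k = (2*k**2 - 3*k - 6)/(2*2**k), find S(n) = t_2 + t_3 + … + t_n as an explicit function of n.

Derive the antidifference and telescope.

S(n) = 2**(-n - 2)*(7*2**n - 4*n**2 - 10*n)

Ratio r(k) = (2*k**2 + k - 7)/(2*(2*k**2 - 3*k - 6)).
Factor: A=1/2; B=1; C=k**2 - 3*k/2 - 3.
f must satisfy (1/2)·f(k+1) − (1)·f(k) = k**2 - 3*k/2 - 3.
deg f ≤ 2 (via 0,0,2).
Match coefficients ⇒ f(k) = -(k - 1)*(2*k + 3).
Then R = B(k−1)f/C = -2*(k - 1)*(2*k + 3)/(2*k**2 - 3*k - 6), so s_k = R(k)·t_k = (-2*k**2 - k + 3)/2**k.
Verify: (2*k**2 - 3*k - 6)/(2*2**k) matches t_k.
Telescope: S(n) = s_(n+1) − s_(2) = 2**(-n - 1)*n*(-2*n - 5) − (-7/4) = 2**(-n - 2)*(7*2**n - 4*n**2 - 10*n).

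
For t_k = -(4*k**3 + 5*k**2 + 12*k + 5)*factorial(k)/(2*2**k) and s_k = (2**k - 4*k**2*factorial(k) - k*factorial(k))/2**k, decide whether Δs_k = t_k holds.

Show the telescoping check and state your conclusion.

s_(k+1) = (2*2**k - 4*k**3*factorial(k) - 13*k**2*factorial(k) - 14*k*factorial(k) - 5*factorial(k))/(2*2**k)
s_(k+1) − s_k = -(4*k**3 + 5*k**2 + 12*k + 5)*factorial(k)/(2*2**k)
(s_(k+1) − s_k) − t_k = 0

valid; difference matches t_k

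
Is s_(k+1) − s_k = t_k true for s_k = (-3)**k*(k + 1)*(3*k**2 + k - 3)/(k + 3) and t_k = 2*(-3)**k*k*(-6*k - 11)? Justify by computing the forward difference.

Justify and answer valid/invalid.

Invalid: residual (-3)**k*(24*k**3 + 122*k**2 + 134*k - 6)/(k**2 + 7*k + 12) ≠ 0.

s_(k+1) = (-3)**(k + 1)*(k + 2)*(k + 3*(k + 1)**2 - 2)/(k + 4)
s_(k+1) − s_k = (-3)**k*(-12*k**4 - 82*k**3 - 176*k**2 - 130*k - 6)/(k**2 + 7*k + 12)
(s_(k+1) − s_k) − t_k = (-3)**k*(24*k**3 + 122*k**2 + 134*k - 6)/(k**2 + 7*k + 12)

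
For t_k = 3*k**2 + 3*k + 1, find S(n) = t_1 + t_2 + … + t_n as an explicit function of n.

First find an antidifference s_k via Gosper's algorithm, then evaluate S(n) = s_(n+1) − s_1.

S(n) = n*(n**2 + 3*n + 3)

The ratio is (3*k**2 + 9*k + 7)/(3*k**2 + 3*k + 1).
Factor: A=1; B=1; C=k**2 + k + 1/3.
Set up (1)·f(k+1) − (1)·f(k) − (k**2 + k + 1/3) = 0.
Degrees (0,0,2) ⇒ d ≤ 3.
Solve for f: f(k) = k**3/3 (degree 3 ≤ 3).
Get s_k = R·t_k = k**3 with R(k) = B(k−1)f(k)/C(k) = k**3/(3*k**2 + 3*k + 1).
Check: Δs_k = -k**3 + (k + 1)**3. ✓
Σ_(k=1)^n t_k = s_(n+1) − s_(1) = (n**3 + 3*n**2 + 3*n + 1) − (1), i.e. n*(n**2 + 3*n + 3).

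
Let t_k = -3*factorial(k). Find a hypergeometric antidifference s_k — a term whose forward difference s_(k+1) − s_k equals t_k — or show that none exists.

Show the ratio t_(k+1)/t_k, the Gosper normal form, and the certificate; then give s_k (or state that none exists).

no hypergeometric antidifference exists

r(k) = k + 1 after simplifying.
Take A(k)=k + 1, B(k)=1, C(k)=1.
Solve (k + 1)·f(k+1) − (1)·f(k) = 1.
deg f ≤ -1 (via 1,0,0).
deg f ≤ -1 is impossible — no certificate.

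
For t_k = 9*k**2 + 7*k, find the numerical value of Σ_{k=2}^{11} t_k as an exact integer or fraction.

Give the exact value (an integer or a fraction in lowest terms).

Σ = 5000

The ratio is (9*k**2 + 25*k + 16)/(k*(9*k + 7)).
Factor: A=1; B=1; C=k**2 + 7*k/9.
Set up (1)·f(k+1) − (1)·f(k) − (k**2 + 7*k/9) = 0.
deg f ≤ 3 (via 0,0,2).
A polynomial solution: f(k) = k*(k - 1)*(3*k + 2)/9.
Then R = B(k−1)f/C = (k - 1)*(3*k + 2)/(9*k + 7), so s_k = R(k)·t_k = k*(3*k**2 - k - 2).
Δs = k*(9*k + 7), as required.
Evaluate s at k=12 and k=2: 5016 and 16; difference 5000.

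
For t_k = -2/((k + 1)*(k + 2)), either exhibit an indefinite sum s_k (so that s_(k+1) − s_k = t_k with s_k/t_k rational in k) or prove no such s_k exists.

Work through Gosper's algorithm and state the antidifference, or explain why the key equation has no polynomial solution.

s_k = -2*k/(k + 1)

The ratio is (k + 1)/(k + 3).
A = k + 1, B = k + 3, C = 1.
f must satisfy (k + 1)·f(k+1) − (k + 2)·f(k) = 1.
Degrees (1,1,0) ⇒ d ≤ 1.
A polynomial solution: f(k) = k.
R(k) = B(k−1)·f(k)/C(k) = k*(k + 2); s_k = R·t_k = -2*k/(k + 1).
Verify: -2/(k**2 + 3*k + 2) matches t_k.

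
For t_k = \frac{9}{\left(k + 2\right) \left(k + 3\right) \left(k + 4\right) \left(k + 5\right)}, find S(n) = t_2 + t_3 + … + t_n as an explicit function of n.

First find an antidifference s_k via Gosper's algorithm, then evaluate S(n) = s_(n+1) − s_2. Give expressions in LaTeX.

Step 1: r(k) = (k + 2)/(k + 6).
Normal form (A,B,C) = (k + 2, k + 6, 1).
Set up (k + 2)·f(k+1) − (k + 5)·f(k) − (1) = 0.
Bound: deg f ≤ 3.
Match coefficients ⇒ f(k) = k*(k**2 + 9*k + 26)/72.
Certificate R = B(k−1)f/C = k*(k + 5)*(k**2 + 9*k + 26)/72 gives s_k = k*(k**2 + 9*k + 26)/(8*(k + 2)*(k + 3)*(k + 4)).
Δs = 9/(k**4 + 14*k**3 + 71*k**2 + 154*k + 120), as required.
Σ_(k=2)^n t_k = s_(n+1) − s_(2) = ((n**3 + 12*n**2 + 47*n + 36)/(8*(n**3 + 12*n**2 + 47*n + 60))) − (1/10), i.e. (n**3 + 12*n**2 + 47*n - 60)/(40*(n**3 + 12*n**2 + 47*n + 60)).

S(n) = \frac{n^{3} + 12 n^{2} + 47 n - 60}{40 \left(n^{3} + 12 n^{2} + 47 n + 60\right)}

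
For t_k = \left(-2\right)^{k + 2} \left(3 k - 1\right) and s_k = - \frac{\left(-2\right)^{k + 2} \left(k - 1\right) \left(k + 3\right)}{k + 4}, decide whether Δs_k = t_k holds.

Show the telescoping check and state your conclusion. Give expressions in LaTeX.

Invalid: residual \frac{\left(-2\right)^{k + 2} \left(- 3 k^{2} - 12 k + 5\right)}{k^{2} + 9 k + 20} ≠ 0.

s_(k+1) = 8*(-2)**k*k*(k + 4)/(k + 5)
s_(k+1) − s_k = (-2)**(k + 2)*(3*k**3 + 23*k**2 + 39*k - 15)/(k**2 + 9*k + 20)
(s_(k+1) − s_k) − t_k = (-2)**(k + 2)*(-3*k**2 - 12*k + 5)/(k**2 + 9*k + 20)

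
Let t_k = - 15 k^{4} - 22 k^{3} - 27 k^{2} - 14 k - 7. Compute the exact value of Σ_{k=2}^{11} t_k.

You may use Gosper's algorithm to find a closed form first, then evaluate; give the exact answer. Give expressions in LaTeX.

Σ = -710020

Step 1: r(k) = (15*k**4 + 82*k**3 + 183*k**2 + 194*k + 85)/(15*k**4 + 22*k**3 + 27*k**2 + 14*k + 7).
A = 1, B = 1, C = k**4 + 22*k**3/15 + 9*k**2/5 + 14*k/15 + 7/15.
Key eq: (1)·f(k+1) = (1)·f(k) + (k**4 + 22*k**3/15 + 9*k**2/5 + 14*k/15 + 7/15).
deg f ≤ 5 (via 0,0,4).
A polynomial solution: f(k) = k*(3*k**4 - 2*k**3 + 3*k**2 - k + 4)/15.
Then R = B(k−1)f/C = k*(3*k**4 - 2*k**3 + 3*k**2 - k + 4)/(15*k**4 + 22*k**3 + 27*k**2 + 14*k + 7), so s_k = R(k)·t_k = k*(-3*k**4 + 2*k**3 - 3*k**2 + k - 4).
Δs = -15*k**4 - 22*k**3 - 27*k**2 - 14*k - 7, as required.
Σ_(k=2)^(11) t_k = s_(12) − s_(2) = -710112 − (-92) = -710020.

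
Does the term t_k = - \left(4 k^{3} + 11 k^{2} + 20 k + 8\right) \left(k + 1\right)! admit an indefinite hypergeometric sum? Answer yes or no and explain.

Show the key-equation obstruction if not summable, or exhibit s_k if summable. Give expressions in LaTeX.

Yes. s_k = - \left(4 k^{2} - k + 2\right) \left(k + 1\right)!.

The ratio is (4*k**4 + 31*k**3 + 100*k**2 + 151*k + 86)/(4*k**3 + 11*k**2 + 20*k + 8).
Normal form (A,B,C) = (k + 2, 1, k**3 + 11*k**2/4 + 5*k + 2).
Need (k + 2)·f(k+1) − (1)·f(k) = k**3 + 11*k**2/4 + 5*k + 2.
From deg A=1, deg B=0, deg C=3: d=2.
Solve for f: f(k) = (4*k**2 - k + 2)/4 (degree 2 ≤ 2).
Certificate R = B(k−1)f/C = (4*k**2 - k + 2)/(4*k**3 + 11*k**2 + 20*k + 8) gives s_k = -(4*k**2 - k + 2)*factorial(k + 1).
s_(k+1) − s_k = -(4*k**3 + 11*k**2 + 20*k + 8)*factorial(k + 1) = t_k.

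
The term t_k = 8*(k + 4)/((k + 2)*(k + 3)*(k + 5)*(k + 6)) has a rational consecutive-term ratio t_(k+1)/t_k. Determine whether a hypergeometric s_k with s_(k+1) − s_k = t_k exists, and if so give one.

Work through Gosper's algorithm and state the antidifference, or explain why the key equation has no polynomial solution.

t_(k+1)/t_k = (k + 2)*(k + 5)**2/((k + 4)**2*(k + 7)).
Gosper form: A/B · C(k+1)/C(k) with A=k + 2, B=k + 7, C=k**2 + 8*k + 16.
Key eq: (k + 2)·f(k+1) = (k + 6)·f(k) + (k**2 + 8*k + 16).
d = 4 from the (1,1,2) case.
Coefficient equations give f(k) = k*(k + 3)*(k + 4)*(k + 7)/20.
R(k) = B(k−1)·f(k)/C(k) = k*(k + 3)*(k + 6)*(k + 7)/(20*(k + 4)); s_k = R·t_k = 2*k*(k + 7)/(5*(k**2 + 7*k + 10)).
Δs = 8*(k + 4)/(k**4 + 16*k**3 + 91*k**2 + 216*k + 180), as required.

s_k = 2*k*(k + 7)/(5*(k**2 + 7*k + 10))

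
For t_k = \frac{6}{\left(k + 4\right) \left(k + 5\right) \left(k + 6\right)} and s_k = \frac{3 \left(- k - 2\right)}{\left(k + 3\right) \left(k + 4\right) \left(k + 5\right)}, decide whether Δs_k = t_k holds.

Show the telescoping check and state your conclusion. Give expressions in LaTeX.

s_(k+1) = 3*(-k - 3)/((k + 4)*(k + 5)*(k + 6))
s_(k+1) − s_k = 3*(2*k + 3)/(k**4 + 18*k**3 + 119*k**2 + 342*k + 360)
(s_(k+1) − s_k) − t_k = -9/(k**4 + 18*k**3 + 119*k**2 + 342*k + 360)

Invalid: residual - \frac{9}{k^{4} + 18 k^{3} + 119 k^{2} + 342 k + 360} ≠ 0.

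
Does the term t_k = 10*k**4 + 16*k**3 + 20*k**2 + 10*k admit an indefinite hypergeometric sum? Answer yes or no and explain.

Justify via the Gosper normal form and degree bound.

Yes. s_k = k*(2*k**4 - k**3 + 2*k**2 - k - 2).

The ratio is (5*k**4 + 28*k**3 + 64*k**2 + 69*k + 28)/(k*(5*k**3 + 8*k**2 + 10*k + 5)).
A = 1, B = 1, C = k**4 + 8*k**3/5 + 2*k**2 + k.
f must satisfy (1)·f(k+1) − (1)·f(k) = k**4 + 8*k**3/5 + 2*k**2 + k.
Bound: deg f ≤ 5.
Coefficient equations give f(k) = k*(k - 1)*(2*k**3 + k**2 + 3*k + 2)/10.
So s_k = (B(k−1)f/C)·t_k = ((k - 1)*(2*k**3 + k**2 + 3*k + 2)/(2*(5*k**3 + 8*k**2 + 10*k + 5)))·t_k = k*(2*k**4 - k**3 + 2*k**2 - k - 2).
Check: Δs_k = 2*k*(5*k**3 + 8*k**2 + 10*k + 5). ✓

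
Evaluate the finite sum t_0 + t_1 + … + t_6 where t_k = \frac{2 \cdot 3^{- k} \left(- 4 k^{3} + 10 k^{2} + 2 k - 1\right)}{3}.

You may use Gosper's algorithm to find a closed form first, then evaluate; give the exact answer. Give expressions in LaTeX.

Compute t_(k+1)/t_k: get (4*k**3 + 2*k**2 - 10*k - 7)/(3*(4*k**3 - 10*k**2 - 2*k + 1)).
Take A(k)=1/3, B(k)=1, C(k)=k**3 - 5*k**2/2 - k/2 + 1/4.
Need (1/3)·f(k+1) − (1)·f(k) = k**3 - 5*k**2/2 - k/2 + 1/4.
deg f ≤ 3 (via 0,0,3).
A polynomial solution: f(k) = -3*(4*k**3 - 4*k**2 + 1)/8.
Certificate R = B(k−1)f/C = -3*(4*k**3 - 4*k**2 + 1)/(2*(4*k**3 - 10*k**2 - 2*k + 1)) gives s_k = (4*k**3 - 4*k**2 + 1)/3**k.
Δs = 2*(-4*k**3 + 10*k**2 + 2*k - 1)/(3*3**k), as required.
Sum = s_(7) − s_(0); s_(7) = 1177/2187, s_(0) = 1 ⇒ -1010/2187.

Σ = -1010/2187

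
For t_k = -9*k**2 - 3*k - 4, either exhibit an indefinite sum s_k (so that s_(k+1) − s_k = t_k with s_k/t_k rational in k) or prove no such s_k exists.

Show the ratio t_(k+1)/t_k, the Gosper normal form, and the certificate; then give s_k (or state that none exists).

t_(k+1)/t_k = (9*k**2 + 21*k + 16)/(9*k**2 + 3*k + 4).
A = 1, B = 1, C = k**2 + k/3 + 4/9.
Need (1)·f(k+1) − (1)·f(k) = k**2 + k/3 + 4/9.
Bound: deg f ≤ 3.
Solve for f: f(k) = k*(3*k**2 - 3*k + 4)/9 (degree 3 ≤ 3).
So s_k = (B(k−1)f/C)·t_k = (k*(3*k**2 - 3*k + 4)/(9*k**2 + 3*k + 4))·t_k = k*(-3*k**2 + 3*k - 4).
Δs = -9*k**2 - 3*k - 4, as required.

s_k = k*(-3*k**2 + 3*k - 4)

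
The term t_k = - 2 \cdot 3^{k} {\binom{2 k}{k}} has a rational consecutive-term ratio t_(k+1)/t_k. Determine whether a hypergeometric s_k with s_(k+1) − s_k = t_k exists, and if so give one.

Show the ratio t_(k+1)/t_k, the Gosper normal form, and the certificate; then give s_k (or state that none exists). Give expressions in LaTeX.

The ratio is 6*(2*k + 1)/(k + 1).
Factor: A=12*k + 6; B=k + 1; C=1.
Need (12*k + 6)·f(k+1) − (k)·f(k) = 1.
Bound: deg f ≤ -1.
deg f ≤ -1 is impossible — no certificate.

not Gosper-summable; s_k does not exist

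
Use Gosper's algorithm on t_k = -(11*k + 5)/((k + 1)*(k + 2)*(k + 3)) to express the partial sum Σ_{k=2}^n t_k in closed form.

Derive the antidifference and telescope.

t_(k+1)/t_k = (k + 1)*(11*k + 16)/((k + 4)*(11*k + 5)).
Take A(k)=k + 1, B(k)=k + 4, C(k)=k + 5/11.
Solve (k + 1)·f(k+1) − (k + 3)·f(k) = k + 5/11.
deg f ≤ 2 (via 1,1,1).
Coefficient equations give f(k) = k*(4*k + 1)/11.
Certificate R = B(k−1)f/C = k*(k + 3)*(4*k + 1)/(11*k + 5) gives s_k = k*(-4*k - 1)/((k + 1)*(k + 2)).
Verify: (-11*k - 5)/(k**3 + 6*k**2 + 11*k + 6) matches t_k.
Σ_(k=2)^n t_k = s_(n+1) − s_(2) = ((-4*n**2 - 9*n - 5)/(n**2 + 5*n + 6)) − (-3/2), i.e. (-5*n**2 - 3*n + 8)/(2*(n**2 + 5*n + 6)).

S(n) = (-5*n**2 - 3*n + 8)/(2*(n**2 + 5*n + 6))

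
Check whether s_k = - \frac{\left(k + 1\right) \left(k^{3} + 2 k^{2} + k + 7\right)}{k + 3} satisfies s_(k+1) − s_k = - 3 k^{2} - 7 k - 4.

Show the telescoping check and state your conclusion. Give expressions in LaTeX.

s_(k+1) = -(k + 2)*(k + (k + 1)**3 + 2*(k + 1)**2 + 8)/(k + 4)
s_(k+1) − s_k = (-3*k**4 - 24*k**3 - 61*k**2 - 64*k - 38)/(k**2 + 7*k + 12)
(s_(k+1) − s_k) − t_k = 2*(2*k**3 + 14*k**2 + 24*k + 5)/(k**2 + 7*k + 12)

Invalid: residual \frac{2 \left(2 k^{3} + 14 k^{2} + 24 k + 5\right)}{k^{2} + 7 k + 12} ≠ 0.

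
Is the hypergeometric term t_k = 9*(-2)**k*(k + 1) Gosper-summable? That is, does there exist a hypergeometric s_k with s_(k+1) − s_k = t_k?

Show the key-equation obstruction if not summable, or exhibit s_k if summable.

Compute t_(k+1)/t_k: get 2*(-k - 2)/(k + 1).
Gosper form: A/B · C(k+1)/C(k) with A=-2, B=1, C=k + 1.
Need (-2)·f(k+1) − (1)·f(k) = k + 1.
Degrees (0,0,1) ⇒ d ≤ 1.
Solving with deg f ≤ 1: f(k) = -(3*k + 1)/9.
So s_k = (B(k−1)f/C)·t_k = (-(3*k + 1)/(9*(k + 1)))·t_k = (-2)**k*(-3*k - 1).
Verify: 9*(-2)**k*(k + 1) matches t_k.

Yes. s_k = (-2)**k*(-3*k - 1).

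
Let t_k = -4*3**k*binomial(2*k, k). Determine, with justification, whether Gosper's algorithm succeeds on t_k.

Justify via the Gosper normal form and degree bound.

No — negative degree bound, so no certificate f.

t_(k+1)/t_k = 6*(2*k + 1)/(k + 1).
A = 12*k + 6, B = k + 1, C = 1.
Set up (12*k + 6)·f(k+1) − (k)·f(k) − (1) = 0.
d = -1 from the (1,1,0) case.
Negative degree bound (-1): no f exists, t_k not Gosper-summable.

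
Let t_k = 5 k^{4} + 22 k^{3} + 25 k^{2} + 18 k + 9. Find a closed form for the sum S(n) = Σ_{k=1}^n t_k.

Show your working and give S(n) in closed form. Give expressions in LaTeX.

S(n) = n \left(n^{4} + 8 n^{3} + 21 n^{2} + 27 n + 22\right)

r(k) = (5*k**4 + 42*k**3 + 121*k**2 + 154*k + 79)/(5*k**4 + 22*k**3 + 25*k**2 + 18*k + 9) after simplifying.
Normal form (A,B,C) = (1, 1, k**4 + 22*k**3/5 + 5*k**2 + 18*k/5 + 9/5).
Key eq: (1)·f(k+1) = (1)·f(k) + (k**4 + 22*k**3/5 + 5*k**2 + 18*k/5 + 9/5).
From deg A=0, deg B=0, deg C=4: d=5.
Solve for f: f(k) = k*(k**4 + 3*k**3 - k**2 + 2*k + 4)/5 (degree 5 ≤ 5).
R(k) = B(k−1)·f(k)/C(k) = k*(k**4 + 3*k**3 - k**2 + 2*k + 4)/(5*k**4 + 22*k**3 + 25*k**2 + 18*k + 9); s_k = R·t_k = k*(k**4 + 3*k**3 - k**2 + 2*k + 4).
Check: Δs_k = 5*k**4 + 22*k**3 + 25*k**2 + 18*k + 9. ✓
Σ_(k=1)^n t_k = s_(n+1) − s_(1) = (n**5 + 8*n**4 + 21*n**3 + 27*n**2 + 22*n + 9) − (9), i.e. n*(n**4 + 8*n**3 + 21*n**2 + 27*n + 22).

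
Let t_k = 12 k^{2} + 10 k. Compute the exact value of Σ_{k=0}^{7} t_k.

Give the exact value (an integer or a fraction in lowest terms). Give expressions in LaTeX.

Σ = 1960

The ratio is (6*k**2 + 17*k + 11)/(k*(6*k + 5)).
So A=1 and B=1, with C=k**2 + 5*k/6.
Key eq: (1)·f(k+1) = (1)·f(k) + (k**2 + 5*k/6).
From deg A=0, deg B=0, deg C=2: d=3.
Solve for f: f(k) = k*(k - 1)*(4*k + 3)/12 (degree 3 ≤ 3).
Get s_k = R·t_k = k*(4*k**2 - k - 3) with R(k) = B(k−1)f(k)/C(k) = (k - 1)*(4*k + 3)/(2*(6*k + 5)).
Δs = 2*k*(6*k + 5), as required.
Evaluate s at k=8 and k=0: 1960 and 0; difference 1960.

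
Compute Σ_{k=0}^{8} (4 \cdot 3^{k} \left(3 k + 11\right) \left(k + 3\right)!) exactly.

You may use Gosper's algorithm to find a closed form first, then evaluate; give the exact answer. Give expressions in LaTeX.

Step 1: r(k) = 3*(k + 4)*(3*k + 14)/(3*k + 11).
Factor: A=3*k + 12; B=1; C=k + 11/3.
Need (3*k + 12)·f(k+1) − (1)·f(k) = k + 11/3.
From deg A=1, deg B=0, deg C=1: d=0.
A polynomial solution: f(k) = 1/3.
So s_k = (B(k−1)f/C)·t_k = (1/(3*k + 11))·t_k = 4*3**k*factorial(k + 3).
Δs = 4*3**k*(3*k + 11)*factorial(k + 3), as required.
Telescoping: Σ = s_(9) − s_(0) = 37712753971200 − (24) = 37712753971176.

Σ = 37712753971176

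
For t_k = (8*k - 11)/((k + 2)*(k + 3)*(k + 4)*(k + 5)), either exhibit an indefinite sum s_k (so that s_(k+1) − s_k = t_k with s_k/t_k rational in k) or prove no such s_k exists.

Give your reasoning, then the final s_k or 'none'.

r(k) = (k + 2)*(8*k - 3)/((k + 6)*(8*k - 11)) after simplifying.
So A=k + 2 and B=k + 6, with C=k - 11/8.
Set up (k + 2)·f(k+1) − (k + 5)·f(k) − (k - 11/8) = 0.
From deg A=1, deg B=1, deg C=1: d=3.
Match coefficients ⇒ f(k) = -k*(k**2 + 9*k + 122)/192.
So s_k = (B(k−1)f/C)·t_k = (-k*(k + 5)*(k**2 + 9*k + 122)/(24*(8*k - 11)))·t_k = k*(-k**2 - 9*k - 122)/(24*(k + 2)*(k + 3)*(k + 4)).
Verify: (8*k - 11)/(k**4 + 14*k**3 + 71*k**2 + 154*k + 120) matches t_k.

s_k = k*(-k**2 - 9*k - 122)/(24*(k + 2)*(k + 3)*(k + 4))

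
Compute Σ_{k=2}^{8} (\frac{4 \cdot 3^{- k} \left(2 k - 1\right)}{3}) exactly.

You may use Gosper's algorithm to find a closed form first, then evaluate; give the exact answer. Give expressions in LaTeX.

Σ = 1940/2187

t_(k+1)/t_k = (2*k + 1)/(3*(2*k - 1)).
Take A(k)=1/3, B(k)=1, C(k)=k - 1/2.
Solve (1/3)·f(k+1) − (1)·f(k) = k - 1/2.
From deg A=0, deg B=0, deg C=1: d=1.
Match coefficients ⇒ f(k) = -3*k/2.
Certificate R = B(k−1)f/C = -3*k/(2*k - 1) gives s_k = -4*k/3**k.
Check: Δs_k = 4*(2*k - 1)/(3*3**k). ✓
Σ_(k=2)^(8) t_k = s_(9) − s_(2) = -4/2187 − (-8/9) = 1940/2187.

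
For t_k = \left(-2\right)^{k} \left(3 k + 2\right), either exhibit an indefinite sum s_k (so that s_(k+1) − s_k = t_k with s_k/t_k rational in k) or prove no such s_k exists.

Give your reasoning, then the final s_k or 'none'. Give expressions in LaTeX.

s_k = - \left(-2\right)^{k} k

Ratio r(k) = 2*(-3*k - 5)/(3*k + 2).
Normal form (A,B,C) = (-2, 1, k + 2/3).
Key eq: (-2)·f(k+1) = (1)·f(k) + (k + 2/3).
Degrees (0,0,1) ⇒ d ≤ 1.
Solving with deg f ≤ 1: f(k) = -k/3.
So s_k = (B(k−1)f/C)·t_k = (-k/(3*k + 2))·t_k = -(-2)**k*k.
s_(k+1) − s_k = (-2)**k*(3*k + 2) = t_k.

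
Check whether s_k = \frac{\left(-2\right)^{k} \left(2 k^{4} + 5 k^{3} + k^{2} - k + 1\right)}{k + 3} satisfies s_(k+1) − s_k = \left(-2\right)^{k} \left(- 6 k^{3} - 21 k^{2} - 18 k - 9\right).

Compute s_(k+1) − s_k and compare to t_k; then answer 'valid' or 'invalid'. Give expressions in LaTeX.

Invalid: residual \frac{2 \left(-2\right)^{k} \left(6 k^{4} + 41 k^{3} + 84 k^{2} + 61 k + 28\right)}{k^{2} + 7 k + 12} ≠ 0.

s_(k+1) = (-2)**(k + 1)*(-k + 2*(k + 1)**4 + 5*(k + 1)**3 + (k + 1)**2)/(k + 4)
s_(k+1) − s_k = (-2)**k*(-6*k**5 - 51*k**4 - 155*k**3 - 219*k**2 - 157*k - 52)/(k**2 + 7*k + 12)
(s_(k+1) − s_k) − t_k = 2*(-2)**k*(6*k**4 + 41*k**3 + 84*k**2 + 61*k + 28)/(k**2 + 7*k + 12)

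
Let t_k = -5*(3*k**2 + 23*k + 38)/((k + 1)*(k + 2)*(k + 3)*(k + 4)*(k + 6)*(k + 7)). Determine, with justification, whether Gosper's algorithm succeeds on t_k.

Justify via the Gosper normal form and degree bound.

Yes. s_k = 5*k*(-k**2 - 10*k - 27)/(18*(k**3 + 10*k**2 + 27*k + 18)).

The ratio is (k + 1)*(k + 6)*(23*k + 3*(k + 1)**2 + 61)/((k + 5)*(k + 8)*(3*k**2 + 23*k + 38)).
Take A(k)=k + 1, B(k)=k + 8, C(k)=k**3 + 38*k**2/3 + 51*k + 190/3.
Set up (k + 1)·f(k+1) − (k + 7)·f(k) − (k**3 + 38*k**2/3 + 51*k + 190/3) = 0.
Degrees (1,1,3) ⇒ d ≤ 6.
Solve for f: f(k) = k*(k + 2)*(k + 4)*(k + 5)*(k**2 + 10*k + 27)/54 (degree 6 ≤ 6).
R(k) = B(k−1)·f(k)/C(k) = k*(k + 2)*(k + 4)*(k + 7)*(k**2 + 10*k + 27)/(18*(3*k**2 + 23*k + 38)); s_k = R·t_k = 5*k*(-k**2 - 10*k - 27)/(18*(k**3 + 10*k**2 + 27*k + 18)).
Verify: 5*(-3*k**2 - 23*k - 38)/(k**6 + 23*k**5 + 207*k**4 + 925*k**3 + 2144*k**2 + 2412*k + 1008) matches t_k.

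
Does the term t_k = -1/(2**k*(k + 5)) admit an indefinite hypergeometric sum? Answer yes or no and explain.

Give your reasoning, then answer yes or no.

No — negative degree bound, so no certificate f.

r(k) = (k + 5)/(2*(k + 6)) after simplifying.
Normal form (A,B,C) = (k/2 + 5/2, k + 6, 1).
f must satisfy (k/2 + 5/2)·f(k+1) − (k + 5)·f(k) = 1.
Degrees (1,1,0) ⇒ d ≤ -1.
deg f ≤ -1 is impossible — no certificate.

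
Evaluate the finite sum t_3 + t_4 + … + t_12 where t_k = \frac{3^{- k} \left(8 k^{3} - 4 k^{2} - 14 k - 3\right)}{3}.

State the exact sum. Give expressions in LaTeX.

Ratio r(k) = (8*k**3 + 20*k**2 + 2*k - 13)/(3*(8*k**3 - 4*k**2 - 14*k - 3)).
Take A(k)=1/3, B(k)=1, C(k)=k**3 - k**2/2 - 7*k/4 - 3/8.
f must satisfy (1/3)·f(k+1) − (1)·f(k) = k**3 - k**2/2 - 7*k/4 - 3/8.
deg f ≤ 3 (via 0,0,3).
Match coefficients ⇒ f(k) = -3*(4*k**3 + 4*k**2 + 3*k + 4)/8.
R(k) = B(k−1)·f(k)/C(k) = -3*(4*k**3 + 4*k**2 + 3*k + 4)/(8*k**3 - 4*k**2 - 14*k - 3); s_k = R·t_k = (-4*k**3 - 4*k**2 - 3*k - 4)/3**k.
Verify: (8*k**3 - 4*k**2 - 14*k - 3)/(3*3**k) matches t_k.
Σ_(k=3)^(12) t_k = s_(13) − s_(3) = -3169/531441 − (-157/27) = 3087062/531441.

Σ = 3087062/531441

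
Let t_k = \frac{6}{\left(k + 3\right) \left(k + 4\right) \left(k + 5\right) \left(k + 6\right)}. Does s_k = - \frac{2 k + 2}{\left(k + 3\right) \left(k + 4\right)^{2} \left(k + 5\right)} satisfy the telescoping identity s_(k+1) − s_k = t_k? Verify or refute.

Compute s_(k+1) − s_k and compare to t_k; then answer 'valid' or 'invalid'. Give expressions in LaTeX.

s_(k+1) = 2*(-k - 2)/((k + 4)*(k + 5)**2*(k + 6))
s_(k+1) − s_k = 6*(k**2 + 5*k + 2)/(k**6 + 27*k**5 + 301*k**4 + 1773*k**3 + 5818*k**2 + 10080*k + 7200)
(s_(k+1) − s_k) − t_k = 12*(-2*k - 9)/(k**6 + 27*k**5 + 301*k**4 + 1773*k**3 + 5818*k**2 + 10080*k + 7200)

Invalid: residual \frac{12 \left(- 2 k - 9\right)}{k^{6} + 27 k^{5} + 301 k^{4} + 1773 k^{3} + 5818 k^{2} + 10080 k + 7200} ≠ 0.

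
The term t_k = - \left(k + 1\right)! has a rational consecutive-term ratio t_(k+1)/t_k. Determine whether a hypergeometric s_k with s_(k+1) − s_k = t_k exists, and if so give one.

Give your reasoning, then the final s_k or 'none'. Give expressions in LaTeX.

not Gosper-summable; s_k does not exist

r(k) = k + 2 after simplifying.
Gosper form: A/B · C(k+1)/C(k) with A=k + 2, B=1, C=1.
Solve (k + 2)·f(k+1) − (1)·f(k) = 1.
d = -1 from the (1,0,0) case.
deg f ≤ -1 is impossible — no certificate.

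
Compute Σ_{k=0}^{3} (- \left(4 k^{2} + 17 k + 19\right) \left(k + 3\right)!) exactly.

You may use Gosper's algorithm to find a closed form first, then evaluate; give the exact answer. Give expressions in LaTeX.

Compute t_(k+1)/t_k: get (k + 4)*(17*k + 4*(k + 1)**2 + 36)/(4*k**2 + 17*k + 19).
Take A(k)=k + 4, B(k)=1, C(k)=k**2 + 17*k/4 + 19/4.
f must satisfy (k + 4)·f(k+1) − (1)·f(k) = k**2 + 17*k/4 + 19/4.
deg f ≤ 1 (via 1,0,2).
Solve for f: f(k) = (4*k + 1)/4 (degree 1 ≤ 1).
So s_k = (B(k−1)f/C)·t_k = ((4*k + 1)/(4*k**2 + 17*k + 19))·t_k = -(4*k + 1)*factorial(k + 3).
Verify: -(4*k**2 + 17*k + 19)*factorial(k + 3) matches t_k.
Sum = s_(4) − s_(0); s_(4) = -85680, s_(0) = -6 ⇒ -85674.

Σ = -85674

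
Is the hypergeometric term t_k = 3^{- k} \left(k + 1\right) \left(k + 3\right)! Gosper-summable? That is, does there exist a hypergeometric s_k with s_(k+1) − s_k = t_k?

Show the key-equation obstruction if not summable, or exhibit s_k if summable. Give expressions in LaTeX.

r(k) = (k + 2)*(k + 4)/(3*(k + 1)) after simplifying.
A = k/3 + 4/3, B = 1, C = k + 1.
Key eq: (k/3 + 4/3)·f(k+1) = (1)·f(k) + (k + 1).
d = 0 from the (1,0,1) case.
Solving with deg f ≤ 0: f(k) = 3.
R(k) = B(k−1)·f(k)/C(k) = 3/(k + 1); s_k = R·t_k = 3**(1 - k)*factorial(k + 3).
s_(k+1) − s_k = (k + 1)*factorial(k + 3)/3**k = t_k.

Yes. s_k = 3^{1 - k} \left(k + 3\right)!.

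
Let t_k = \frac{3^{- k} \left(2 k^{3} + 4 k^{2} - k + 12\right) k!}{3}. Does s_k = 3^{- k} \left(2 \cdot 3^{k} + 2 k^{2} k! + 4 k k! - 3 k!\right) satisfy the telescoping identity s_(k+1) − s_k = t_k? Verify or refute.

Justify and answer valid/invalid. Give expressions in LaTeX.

Valid — Δs_k = t_k.

s_(k+1) = (6*3**k + 2*k**3*factorial(k) + 10*k**2*factorial(k) + 11*k*factorial(k) + 3*factorial(k))/(3*3**k)
s_(k+1) − s_k = (2*k**3 + 4*k**2 - k + 12)*factorial(k)/(3*3**k)
(s_(k+1) − s_k) − t_k = 0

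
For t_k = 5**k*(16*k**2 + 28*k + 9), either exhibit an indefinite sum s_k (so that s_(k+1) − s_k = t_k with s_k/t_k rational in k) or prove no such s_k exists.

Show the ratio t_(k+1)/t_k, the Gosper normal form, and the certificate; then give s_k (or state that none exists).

s_k = 5**k*(4*k**2 - 3*k + 1)

Step 1: r(k) = 5*(16*k**2 + 60*k + 53)/(16*k**2 + 28*k + 9).
Normal form (A,B,C) = (5, 1, k**2 + 7*k/4 + 9/16).
Key eq: (5)·f(k+1) = (1)·f(k) + (k**2 + 7*k/4 + 9/16).
Bound: deg f ≤ 2.
Solving with deg f ≤ 2: f(k) = (4*k**2 - 3*k + 1)/16.
So s_k = (B(k−1)f/C)·t_k = ((4*k**2 - 3*k + 1)/(16*k**2 + 28*k + 9))·t_k = 5**k*(4*k**2 - 3*k + 1).
Δs = 5**k*(16*k**2 + 28*k + 9), as required.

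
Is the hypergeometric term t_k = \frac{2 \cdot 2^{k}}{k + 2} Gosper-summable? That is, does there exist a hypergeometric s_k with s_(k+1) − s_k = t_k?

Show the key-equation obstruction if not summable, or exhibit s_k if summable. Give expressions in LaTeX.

No. Not Gosper-summable.

r(k) = 2*(k + 2)/(k + 3) after simplifying.
Gosper form: A/B · C(k+1)/C(k) with A=2*k + 4, B=k + 3, C=1.
Set up (2*k + 4)·f(k+1) − (k + 2)·f(k) − (1) = 0.
deg f ≤ -1 (via 1,1,0).
Bound -1 < 0, so the key equation has no polynomial solution.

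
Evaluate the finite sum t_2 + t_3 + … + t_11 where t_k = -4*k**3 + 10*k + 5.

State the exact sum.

r(k) = (10*k - 4*(k + 1)**3 + 15)/(-4*k**3 + 10*k + 5) after simplifying.
Factor: A=1; B=1; C=k**3 - 5*k/2 - 5/4.
Need (1)·f(k+1) − (1)·f(k) = k**3 - 5*k/2 - 5/4.
d = 4 from the (0,0,3) case.
Solving with deg f ≤ 4: f(k) = k**2*(k**2 - 2*k - 4)/4.
So s_k = (B(k−1)f/C)·t_k = (k**2*(k**2 - 2*k - 4)/(4*k**3 - 10*k - 5))·t_k = k**2*(-k**2 + 2*k + 4).
Verify: -4*k**3 + 10*k + 5 matches t_k.
Evaluate s at k=12 and k=2: -16704 and 16; difference -16720.

Σ = -16720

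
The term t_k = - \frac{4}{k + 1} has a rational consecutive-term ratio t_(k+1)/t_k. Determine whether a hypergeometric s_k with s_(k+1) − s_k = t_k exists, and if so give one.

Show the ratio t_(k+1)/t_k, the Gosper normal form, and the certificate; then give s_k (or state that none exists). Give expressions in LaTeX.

Ratio r(k) = (k + 1)/(k + 2).
A = k + 1, B = k + 2, C = 1.
Set up (k + 1)·f(k+1) − (k + 1)·f(k) − (1) = 0.
deg f ≤ 0 (via 1,1,0).
Generic f = c0 gives residual -1; -1 = 0 cannot hold, so t_k is not Gosper-summable.

not Gosper-summable; s_k does not exist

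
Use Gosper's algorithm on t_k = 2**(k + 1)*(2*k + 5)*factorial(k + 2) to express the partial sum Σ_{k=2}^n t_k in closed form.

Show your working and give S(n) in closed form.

S(n) = 4*2**n*factorial(n + 3) - 192

r(k) = 2*(k + 3)*(2*k + 7)/(2*k + 5) after simplifying.
Take A(k)=2*k + 6, B(k)=1, C(k)=k + 5/2.
f must satisfy (2*k + 6)·f(k+1) − (1)·f(k) = k + 5/2.
d = 0 from the (1,0,1) case.
Match coefficients ⇒ f(k) = 1/2.
Get s_k = R·t_k = 2**(k + 1)*factorial(k + 2) with R(k) = B(k−1)f(k)/C(k) = 1/(2*k + 5).
Δs = 2**(k + 1)*(2*k + 5)*factorial(k + 2), as required.
Telescope: S(n) = s_(n+1) − s_(2) = 2**(n + 2)*factorial(n + 3) − (192) = 4*2**n*factorial(n + 3) - 192.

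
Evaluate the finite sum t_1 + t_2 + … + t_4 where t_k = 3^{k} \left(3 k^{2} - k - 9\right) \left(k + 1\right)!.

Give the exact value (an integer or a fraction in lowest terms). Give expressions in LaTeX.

Ratio r(k) = 3*(k + 2)*(k - 3*(k + 1)**2 + 10)/(-3*k**2 + k + 9).
Factor: A=3*k + 6; B=1; C=k**2 - k/3 - 3.
f must satisfy (3*k + 6)·f(k+1) − (1)·f(k) = k**2 - k/3 - 3.
deg f ≤ 1 (via 1,0,2).
A polynomial solution: f(k) = (k - 3)/3.
Certificate R = B(k−1)f/C = (k - 3)/(3*k**2 - k - 9) gives s_k = 3**k*(k - 3)*factorial(k + 1).
Δs = 3**k*(3*k**2 - k - 9)*factorial(k + 1), as required.
Σ_(k=1)^(4) t_k = s_(5) − s_(1) = 349920 − (-12) = 349932.

Σ = 349932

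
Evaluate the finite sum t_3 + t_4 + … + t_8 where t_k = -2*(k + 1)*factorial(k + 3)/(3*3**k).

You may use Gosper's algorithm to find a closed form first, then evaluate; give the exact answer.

Σ = -3938080/81

The ratio is (k + 2)*(k + 4)/(3*(k + 1)).
Normal form (A,B,C) = (k/3 + 4/3, 1, k + 1).
Key eq: (k/3 + 4/3)·f(k+1) = (1)·f(k) + (k + 1).
Bound: deg f ≤ 0.
A polynomial solution: f(k) = 3.
Certificate R = B(k−1)f/C = 3/(k + 1) gives s_k = -2*factorial(k + 3)/3**k.
Verify: -2*(k + 1)*factorial(k + 3)/(3*3**k) matches t_k.
Telescoping: Σ = s_(9) − s_(3) = -3942400/81 − (-160/3) = -3938080/81.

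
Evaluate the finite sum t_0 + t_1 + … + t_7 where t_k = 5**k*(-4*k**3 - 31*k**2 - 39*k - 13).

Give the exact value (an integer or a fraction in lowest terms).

Σ = -288281248

r(k) = 5*(4*k**3 + 43*k**2 + 113*k + 87)/(4*k**3 + 31*k**2 + 39*k + 13) after simplifying.
Factor: A=5; B=1; C=k**3 + 31*k**2/4 + 39*k/4 + 13/4.
Key eq: (5)·f(k+1) = (1)·f(k) + (k**3 + 31*k**2/4 + 39*k/4 + 13/4).
Degrees (0,0,3) ⇒ d ≤ 3.
Coefficient equations give f(k) = (k**3 + 4*k**2 - 4*k + 2)/4.
R(k) = B(k−1)·f(k)/C(k) = (k**3 + 4*k**2 - 4*k + 2)/(4*k**3 + 31*k**2 + 39*k + 13); s_k = R·t_k = 5**k*(-k**3 - 4*k**2 + 4*k - 2).
Δs = 5**k*(-4*k**3 - 31*k**2 - 39*k - 13), as required.
Evaluate s at k=8 and k=0: -288281250 and -2; difference -288281248.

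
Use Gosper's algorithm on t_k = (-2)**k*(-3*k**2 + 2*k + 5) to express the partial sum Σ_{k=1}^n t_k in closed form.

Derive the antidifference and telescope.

Step 1: r(k) = 2*(-3*k**2 - 4*k + 4)/(3*k**2 - 2*k - 5).
Gosper form: A/B · C(k+1)/C(k) with A=-2, B=1, C=k**2 - 2*k/3 - 5/3.
f must satisfy (-2)·f(k+1) − (1)·f(k) = k**2 - 2*k/3 - 5/3.
deg f ≤ 2 (via 0,0,2).
Match coefficients ⇒ f(k) = -(k**2 - 2*k - 1)/3.
Then R = B(k−1)f/C = -(k**2 - 2*k - 1)/((k + 1)*(3*k - 5)), so s_k = R(k)·t_k = (-2)**k*(k**2 - 2*k - 1).
Δs = (-2)**k*(-3*k**2 + 2*k + 5), as required.
Σ_(k=1)^n t_k = s_(n+1) − s_(1) = ((-2)**(n + 1)*(n**2 - 2)) − (4), i.e. -2*(-2)**n*n**2 + 4*(-2)**n - 4.

S(n) = -2*(-2)**n*n**2 + 4*(-2)**n - 4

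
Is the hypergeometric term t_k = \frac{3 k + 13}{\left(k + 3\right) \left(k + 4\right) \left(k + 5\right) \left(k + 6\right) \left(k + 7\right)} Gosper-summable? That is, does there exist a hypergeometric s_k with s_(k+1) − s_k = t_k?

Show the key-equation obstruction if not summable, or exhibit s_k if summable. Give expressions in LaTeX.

Yes. s_k = \frac{k \left(k^{2} + 14 k + 63\right)}{90 \left(k^{3} + 14 k^{2} + 63 k + 90\right)}.

r(k) = (k + 3)*(3*k + 16)/((k + 8)*(3*k + 13)) after simplifying.
So A=k + 3 and B=k + 8, with C=k + 13/3.
Set up (k + 3)·f(k+1) − (k + 7)·f(k) − (k + 13/3) = 0.
Degrees (1,1,1) ⇒ d ≤ 4.
Solve for f: f(k) = k*(k + 4)*(k**2 + 14*k + 63)/270 (degree 4 ≤ 4).
Then R = B(k−1)f/C = k*(k + 4)*(k + 7)*(k**2 + 14*k + 63)/(90*(3*k + 13)), so s_k = R(k)·t_k = k*(k**2 + 14*k + 63)/(90*(k**3 + 14*k**2 + 63*k + 90)).
s_(k+1) − s_k = (3*k + 13)/(k**5 + 25*k**4 + 245*k**3 + 1175*k**2 + 2754*k + 2520) = t_k.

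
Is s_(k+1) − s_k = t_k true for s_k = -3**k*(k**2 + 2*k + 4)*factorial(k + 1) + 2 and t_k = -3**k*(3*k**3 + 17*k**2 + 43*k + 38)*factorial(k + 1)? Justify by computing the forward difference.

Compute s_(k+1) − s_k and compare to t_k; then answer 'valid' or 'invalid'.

s_(k+1) = -3**(k + 1)*(2*k + (k + 1)**2 + 6)*factorial(k + 2) + 2
s_(k+1) − s_k = -3**k*(3*k**3 + 17*k**2 + 43*k + 38)*factorial(k + 1)
(s_(k+1) − s_k) − t_k = 0

Valid — Δs_k = t_k.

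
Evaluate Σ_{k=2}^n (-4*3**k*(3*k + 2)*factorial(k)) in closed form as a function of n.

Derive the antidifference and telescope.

Step 1: r(k) = 3*(k + 1)*(3*k + 5)/(3*k + 2).
Normal form (A,B,C) = (3*k + 3, 1, k + 2/3).
f must satisfy (3*k + 3)·f(k+1) − (1)·f(k) = k + 2/3.
Degrees (1,0,1) ⇒ d ≤ 0.
Coefficient equations give f(k) = 1/3.
Then R = B(k−1)f/C = 1/(3*k + 2), so s_k = R(k)·t_k = -4*3**k*factorial(k).
s_(k+1) − s_k = -4*3**k*(3*k + 2)*factorial(k) = t_k.
s_(n+1) = -12*3**n*factorial(n + 1) and s_(2) = -72, so S(n) = -12*3**n*factorial(n + 1) + 72.

S(n) = -12*3**n*factorial(n + 1) + 72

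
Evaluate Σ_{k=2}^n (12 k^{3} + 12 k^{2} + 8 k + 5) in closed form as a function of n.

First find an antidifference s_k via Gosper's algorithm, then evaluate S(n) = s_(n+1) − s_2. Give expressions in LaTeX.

S(n) = 3 n^{4} + 10 n^{3} + 13 n^{2} + 11 n - 37

Compute t_(k+1)/t_k: get (12*k**3 + 48*k**2 + 68*k + 37)/(12*k**3 + 12*k**2 + 8*k + 5).
Factor: A=1; B=1; C=k**3 + k**2 + 2*k/3 + 5/12.
Key eq: (1)·f(k+1) = (1)·f(k) + (k**3 + k**2 + 2*k/3 + 5/12).
deg f ≤ 4 (via 0,0,3).
A polynomial solution: f(k) = k*(3*k**3 - 2*k**2 + k + 3)/12.
R(k) = B(k−1)·f(k)/C(k) = k*(3*k**3 - 2*k**2 + k + 3)/(12*k**3 + 12*k**2 + 8*k + 5); s_k = R·t_k = k*(3*k**3 - 2*k**2 + k + 3).
Δs = 12*k**3 + 12*k**2 + 8*k + 5, as required.
s_(n+1) = 3*n**4 + 10*n**3 + 13*n**2 + 11*n + 5 and s_(2) = 42, so S(n) = 3*n**4 + 10*n**3 + 13*n**2 + 11*n - 37.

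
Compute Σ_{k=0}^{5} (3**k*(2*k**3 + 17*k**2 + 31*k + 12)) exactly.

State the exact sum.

t_(k+1)/t_k = 3*(2*k**3 + 23*k**2 + 71*k + 62)/(2*k**3 + 17*k**2 + 31*k + 12).
Factor: A=3; B=1; C=k**3 + 17*k**2/2 + 31*k/2 + 6.
f must satisfy (3)·f(k+1) − (1)·f(k) = k**3 + 17*k**2/2 + 31*k/2 + 6.
Bound: deg f ≤ 3.
Coefficient equations give f(k) = k*(k**2 + 4*k - 1)/2.
Then R = B(k−1)f/C = k*(k**2 + 4*k - 1)/(2*k**3 + 17*k**2 + 31*k + 12), so s_k = R(k)·t_k = 3**k*k*(k**2 + 4*k - 1).
Check: Δs_k = 3**k*(2*k**3 + 17*k**2 + 31*k + 12). ✓
Evaluate s at k=6 and k=0: 258066 and 0; difference 258066.

Σ = 258066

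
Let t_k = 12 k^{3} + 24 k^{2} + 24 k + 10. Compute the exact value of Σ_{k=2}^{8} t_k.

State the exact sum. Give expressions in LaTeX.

Compute t_(k+1)/t_k: get (6*k**3 + 30*k**2 + 54*k + 35)/(6*k**3 + 12*k**2 + 12*k + 5).
Take A(k)=1, B(k)=1, C(k)=k**3 + 2*k**2 + 2*k + 5/6.
Solve (1)·f(k+1) − (1)·f(k) = k**3 + 2*k**2 + 2*k + 5/6.
d = 4 from the (0,0,3) case.
Coefficient equations give f(k) = k*(3*k + 2)*(k**2 + 1)/12.
Then R = B(k−1)f/C = k*(3*k + 2)*(k**2 + 1)/(2*(6*k**3 + 12*k**2 + 12*k + 5)), so s_k = R(k)·t_k = k*(3*k**3 + 2*k**2 + 3*k + 2).
Δs = 12*k**3 + 24*k**2 + 24*k + 10, as required.
Sum = s_(9) − s_(2); s_(9) = 21402, s_(2) = 80 ⇒ 21322.

Σ = 21322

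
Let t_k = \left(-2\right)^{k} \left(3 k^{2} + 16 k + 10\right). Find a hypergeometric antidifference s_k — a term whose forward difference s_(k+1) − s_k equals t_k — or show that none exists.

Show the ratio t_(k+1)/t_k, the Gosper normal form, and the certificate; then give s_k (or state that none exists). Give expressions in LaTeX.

Step 1: r(k) = 2*(-3*k**2 - 22*k - 29)/(3*k**2 + 16*k + 10).
So A=-2 and B=1, with C=k**2 + 16*k/3 + 10/3.
Solve (-2)·f(k+1) − (1)·f(k) = k**2 + 16*k/3 + 10/3.
d = 2 from the (0,0,2) case.
Solve for f: f(k) = -k*(k + 4)/3 (degree 2 ≤ 2).
R(k) = B(k−1)·f(k)/C(k) = -k*(k + 4)/(3*k**2 + 16*k + 10); s_k = R·t_k = (-2)**k*k*(-k - 4).
Verify: (-2)**k*(3*k**2 + 16*k + 10) matches t_k.

s_k = \left(-2\right)^{k} k \left(- k - 4\right)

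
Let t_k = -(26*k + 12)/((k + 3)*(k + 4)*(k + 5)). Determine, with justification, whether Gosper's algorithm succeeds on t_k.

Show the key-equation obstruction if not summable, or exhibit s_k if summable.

Yes. s_k = -k*(15*k + 1)/(4*(k + 3)*(k + 4)).

The ratio is (k + 3)*(13*k + 19)/((k + 6)*(13*k + 6)).
Gosper form: A/B · C(k+1)/C(k) with A=k + 3, B=k + 6, C=k + 6/13.
f must satisfy (k + 3)·f(k+1) − (k + 5)·f(k) = k + 6/13.
Degrees (1,1,1) ⇒ d ≤ 2.
Coefficient equations give f(k) = k*(15*k + 1)/104.
So s_k = (B(k−1)f/C)·t_k = (k*(k + 5)*(15*k + 1)/(8*(13*k + 6)))·t_k = -k*(15*k + 1)/(4*(k + 3)*(k + 4)).
Δs = 2*(-13*k - 6)/(k**3 + 12*k**2 + 47*k + 60), as required.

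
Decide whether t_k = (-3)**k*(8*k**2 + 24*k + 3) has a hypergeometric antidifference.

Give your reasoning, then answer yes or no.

Yes. s_k = (-3)**k*(-2*k**2 - 3*k + 3).

Step 1: r(k) = 3*(-8*k**2 - 40*k - 35)/(8*k**2 + 24*k + 3).
Normal form (A,B,C) = (-3, 1, k**2 + 3*k + 3/8).
Key eq: (-3)·f(k+1) = (1)·f(k) + (k**2 + 3*k + 3/8).
deg f ≤ 2 (via 0,0,2).
Solving with deg f ≤ 2: f(k) = -(2*k**2 + 3*k - 3)/8.
So s_k = (B(k−1)f/C)·t_k = (-(2*k**2 + 3*k - 3)/(8*k**2 + 24*k + 3))·t_k = (-3)**k*(-2*k**2 - 3*k + 3).
Verify: (-3)**k*(8*k**2 + 24*k + 3) matches t_k.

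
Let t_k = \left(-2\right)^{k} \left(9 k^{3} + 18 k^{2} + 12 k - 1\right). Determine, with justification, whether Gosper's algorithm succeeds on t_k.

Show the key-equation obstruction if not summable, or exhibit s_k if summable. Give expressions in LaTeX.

Yes. s_k = \left(-2\right)^{k} \left(- 3 k^{3} + 2 k + 1\right).

Step 1: r(k) = 2*(-9*k**3 - 45*k**2 - 75*k - 38)/(9*k**3 + 18*k**2 + 12*k - 1).
So A=-2 and B=1, with C=k**3 + 2*k**2 + 4*k/3 - 1/9.
Set up (-2)·f(k+1) − (1)·f(k) − (k**3 + 2*k**2 + 4*k/3 - 1/9) = 0.
Bound: deg f ≤ 3.
Solve for f: f(k) = -(k - 1)*(3*k**2 + 3*k + 1)/9 (degree 3 ≤ 3).
Get s_k = R·t_k = (-2)**k*(-3*k**3 + 2*k + 1) with R(k) = B(k−1)f(k)/C(k) = -(k - 1)*(3*k**2 + 3*k + 1)/(9*k**3 + 18*k**2 + 12*k - 1).
s_(k+1) − s_k = (-2)**k*(9*k**3 + 18*k**2 + 12*k - 1) = t_k.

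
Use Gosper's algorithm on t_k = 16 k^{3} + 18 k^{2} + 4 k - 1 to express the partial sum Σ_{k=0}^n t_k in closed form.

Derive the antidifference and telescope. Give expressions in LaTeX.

S(n) = 4 n^{4} + 14 n^{3} + 15 n^{2} + 4 n - 1

Compute t_(k+1)/t_k: get (16*k**3 + 66*k**2 + 88*k + 37)/(16*k**3 + 18*k**2 + 4*k - 1).
Normal form (A,B,C) = (1, 1, k**3 + 9*k**2/8 + k/4 - 1/16).
Need (1)·f(k+1) − (1)·f(k) = k**3 + 9*k**2/8 + k/4 - 1/16.
From deg A=0, deg B=0, deg C=3: d=4.
Solving with deg f ≤ 4: f(k) = k**2*(4*k**2 - 2*k - 3)/16.
So s_k = (B(k−1)f/C)·t_k = (k**2*(4*k**2 - 2*k - 3)/(16*k**3 + 18*k**2 + 4*k - 1))·t_k = k**2*(4*k**2 - 2*k - 3).
s_(k+1) − s_k = 16*k**3 + 18*k**2 + 4*k - 1 = t_k.
Evaluate: s_(n+1) = 4*n**4 + 14*n**3 + 15*n**2 + 4*n - 1; subtract s_(0) = 0 ⇒ S(n) = 4*n**4 + 14*n**3 + 15*n**2 + 4*n - 1.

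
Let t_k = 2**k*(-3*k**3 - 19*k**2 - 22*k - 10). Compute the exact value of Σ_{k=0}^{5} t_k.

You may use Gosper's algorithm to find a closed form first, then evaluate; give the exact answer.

Compute t_(k+1)/t_k: get 2*(3*k**3 + 28*k**2 + 69*k + 54)/(3*k**3 + 19*k**2 + 22*k + 10).
A = 2, B = 1, C = k**3 + 19*k**2/3 + 22*k/3 + 10/3.
Need (2)·f(k+1) − (1)·f(k) = k**3 + 19*k**2/3 + 22*k/3 + 10/3.
d = 3 from the (0,0,3) case.
Coefficient equations give f(k) = (k + 1)*(3*k**2 - 2*k + 2)/3.
So s_k = (B(k−1)f/C)·t_k = ((k + 1)*(3*k**2 - 2*k + 2)/((k + 5)*(3*k**2 + 4*k + 2)))·t_k = 2**k*(-3*k**3 - k**2 - 2).
Δs = 2**k*(-3*k**3 - 19*k**2 - 22*k - 10), as required.
Telescoping: Σ = s_(6) − s_(0) = -43904 − (-2) = -43902.

Σ = -43902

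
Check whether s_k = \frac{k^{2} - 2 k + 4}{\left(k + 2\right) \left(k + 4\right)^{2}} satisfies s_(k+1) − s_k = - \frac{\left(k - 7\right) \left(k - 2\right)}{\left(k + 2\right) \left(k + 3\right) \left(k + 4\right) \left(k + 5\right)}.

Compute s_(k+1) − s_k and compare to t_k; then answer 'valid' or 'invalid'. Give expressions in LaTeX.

Invalid: residual \frac{2 \left(k^{3} - k^{2} - 14 k + 38\right)}{k^{6} + 23 k^{5} + 217 k^{4} + 1073 k^{3} + 2926 k^{2} + 4160 k + 2400} ≠ 0.

s_(k+1) = (-2*k + (k + 1)**2 + 2)/((k + 3)*(k + 5)**2)
s_(k+1) − s_k = (-k**4 + 2*k**3 + 45*k**2 + 26*k - 204)/(k**6 + 23*k**5 + 217*k**4 + 1073*k**3 + 2926*k**2 + 4160*k + 2400)
(s_(k+1) − s_k) − t_k = 2*(k**3 - k**2 - 14*k + 38)/(k**6 + 23*k**5 + 217*k**4 + 1073*k**3 + 2926*k**2 + 4160*k + 2400)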